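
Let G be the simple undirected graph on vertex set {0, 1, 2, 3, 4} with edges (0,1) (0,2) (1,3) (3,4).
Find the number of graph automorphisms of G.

The degree sequence is [2, 2, 1, 2, 1]; the two degree-1 vertices 2 and 4 are the ends of a path, so G = P_5. A path has exactly one nontrivial symmetry — reversal — giving Aut(G) of order 2.

2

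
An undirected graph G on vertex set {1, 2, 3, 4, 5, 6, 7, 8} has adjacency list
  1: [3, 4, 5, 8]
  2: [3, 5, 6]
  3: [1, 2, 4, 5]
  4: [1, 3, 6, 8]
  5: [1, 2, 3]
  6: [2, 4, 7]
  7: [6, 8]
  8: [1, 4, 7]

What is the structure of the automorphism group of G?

{e}

The degree sequence is [4, 3, 4, 4, 3, 3, 2, 3]. Checking the degree-preserving permutations of the vertex set shows that none except the identity preserves every edge, so Aut(G) is trivial.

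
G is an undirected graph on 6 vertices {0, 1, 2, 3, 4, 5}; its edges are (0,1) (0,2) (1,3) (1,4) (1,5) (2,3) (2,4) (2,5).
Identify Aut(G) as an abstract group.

The vertices split by degree into {1, 2} (degree 4) and {0, 3, 4, 5} (degree 2); every edge runs between the two parts, so G is the complete bipartite graph K_{2,4}. The parts have unequal sizes, so no automorphism swaps them; each part is permuted independently, giving S_4 × S_2 of order 4!·2! = 48.

S_4 × S_2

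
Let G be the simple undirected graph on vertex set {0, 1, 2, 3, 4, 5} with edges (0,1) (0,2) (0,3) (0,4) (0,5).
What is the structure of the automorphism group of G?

Vertex 0 has degree 5 and every other vertex has degree 1, so G is the star K_{1,5} with centre 0. The 5 leaves are pairwise interchangeable while the centre is fixed, giving Aut(G) = S_5.

S_5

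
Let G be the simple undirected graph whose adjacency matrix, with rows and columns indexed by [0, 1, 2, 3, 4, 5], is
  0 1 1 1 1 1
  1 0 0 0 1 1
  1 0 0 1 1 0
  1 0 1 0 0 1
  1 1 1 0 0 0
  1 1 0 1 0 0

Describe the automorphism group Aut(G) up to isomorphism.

the dihedral group of order 10

Vertex 0 is the unique vertex of degree 5; the remaining 5 vertices each have degree 3 and induce a cycle, so G is the wheel on 6 vertices with hub 0. Every automorphism fixes the hub and acts on the rim 5-cycle, so Aut(G) ≅ Aut(C_5) = D_5 of order 10.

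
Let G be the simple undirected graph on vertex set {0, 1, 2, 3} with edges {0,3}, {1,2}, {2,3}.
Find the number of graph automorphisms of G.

The degree sequence is [1, 1, 2, 2]; the two degree-1 vertices 0 and 1 are the ends of a path, so G = P_4. A path has exactly one nontrivial symmetry — reversal — giving Aut(G) of order 2.

2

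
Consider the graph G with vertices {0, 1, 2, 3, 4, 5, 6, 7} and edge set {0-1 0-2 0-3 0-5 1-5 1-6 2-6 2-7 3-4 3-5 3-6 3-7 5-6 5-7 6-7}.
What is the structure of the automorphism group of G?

1

Degrees alone do not determine every vertex (e.g. 0 and 7 both have degree 4), but their neighbour-degree multisets differ: N(0) has degrees [3, 3, 5, 5] while N(7) has degrees [3, 5, 5, 5]. Repeating this refinement separates all vertices, so the only automorphism is the identity.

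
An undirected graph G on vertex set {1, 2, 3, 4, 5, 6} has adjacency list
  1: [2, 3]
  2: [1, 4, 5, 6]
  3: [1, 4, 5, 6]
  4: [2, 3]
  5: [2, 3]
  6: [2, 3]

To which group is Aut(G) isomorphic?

The vertices split by degree into {2, 3} (degree 4) and {1, 4, 5, 6} (degree 2); every edge runs between the two parts, so G is the complete bipartite graph K_{2,4}. Automorphisms preserve the bipartition setwise (since the parts differ in size) and act as S_2 × S_4 within it; |Aut| = 48.

S_2 × S_4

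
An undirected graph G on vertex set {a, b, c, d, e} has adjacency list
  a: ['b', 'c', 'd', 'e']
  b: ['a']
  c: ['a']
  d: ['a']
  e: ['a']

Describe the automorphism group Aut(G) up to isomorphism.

Vertex a has degree 4 and every other vertex has degree 1, so G is the star K_{1,4} with centre a. Any automorphism fixes the centre and permutes the 4 leaves freely, so Aut(G) ≅ S_4 of order 4! = 24.

the symmetric group on 4 letters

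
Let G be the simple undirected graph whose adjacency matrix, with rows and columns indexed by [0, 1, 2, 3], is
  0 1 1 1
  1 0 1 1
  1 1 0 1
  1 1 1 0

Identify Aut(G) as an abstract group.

the symmetric group on 4 letters

Every vertex has degree 3, so G is the complete graph K_4. Every bijection on the vertex set is an automorphism of K_4; hence Aut(K_4) ≅ S_4, order 24.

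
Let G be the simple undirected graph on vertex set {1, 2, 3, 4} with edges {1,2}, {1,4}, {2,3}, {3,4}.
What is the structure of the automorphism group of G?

D_4

G is 2-regular and bipartite on 2^2 = 4 vertices with girth 4; it is the hypercube graph Q_2. The symmetry group of the 2-cube is the hyperoctahedral group B_2 = Z_2 ≀ S_2, of order 2^2·2! = 8.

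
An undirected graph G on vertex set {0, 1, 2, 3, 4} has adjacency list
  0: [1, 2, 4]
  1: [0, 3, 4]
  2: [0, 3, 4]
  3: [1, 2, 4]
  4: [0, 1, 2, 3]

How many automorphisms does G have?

8

Vertex 4 is the unique vertex of degree 4; the remaining 4 vertices each have degree 3 and induce a cycle, so G is the wheel on 5 vertices with hub 4. With the hub fixed, the remaining symmetry is that of the rim cycle C_4, giving the dihedral group D_4.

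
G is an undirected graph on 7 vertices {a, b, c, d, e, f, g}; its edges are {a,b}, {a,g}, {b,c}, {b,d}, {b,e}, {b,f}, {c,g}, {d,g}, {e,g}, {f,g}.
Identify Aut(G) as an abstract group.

S_5 × S_2

The vertices split by degree into {b, g} (degree 5) and {a, c, d, e, f} (degree 2); every edge runs between the two parts, so G is the complete bipartite graph K_{2,5}. Automorphisms preserve the bipartition setwise (since the parts differ in size) and act as S_5 × S_2 within it; |Aut| = 240.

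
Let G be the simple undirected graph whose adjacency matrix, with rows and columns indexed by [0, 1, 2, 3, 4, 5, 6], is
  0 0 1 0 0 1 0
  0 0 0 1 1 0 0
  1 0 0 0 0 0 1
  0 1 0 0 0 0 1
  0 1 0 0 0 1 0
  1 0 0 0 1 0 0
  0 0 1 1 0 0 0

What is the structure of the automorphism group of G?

D_7

G is 2-regular and connected on 7 vertices, i.e. the cycle C_7. C_7 has 7 rotations and 7 reflections, so Aut(C_7) ≅ D_7 of order 14.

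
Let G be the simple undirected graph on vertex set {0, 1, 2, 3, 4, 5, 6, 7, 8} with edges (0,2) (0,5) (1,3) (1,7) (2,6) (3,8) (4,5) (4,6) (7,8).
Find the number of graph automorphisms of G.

80

G has two connected components, {0, 2, 4, 5, 6} and {1, 3, 7, 8}; each is 2-regular, so G = C_5 ⊔ C_4. The components are non-isomorphic (different sizes), so Aut(G) = Aut(C_4) × Aut(C_5) = D_4 × D_5 of order 8·10 = 80.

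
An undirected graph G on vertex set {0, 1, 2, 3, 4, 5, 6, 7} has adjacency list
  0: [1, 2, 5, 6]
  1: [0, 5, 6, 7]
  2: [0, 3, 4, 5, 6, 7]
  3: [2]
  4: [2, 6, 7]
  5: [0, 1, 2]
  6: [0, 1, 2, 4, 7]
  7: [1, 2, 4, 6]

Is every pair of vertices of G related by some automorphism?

No

Vertex 2 is the only vertex of degree 6, so every automorphism fixes it; G is not vertex-transitive.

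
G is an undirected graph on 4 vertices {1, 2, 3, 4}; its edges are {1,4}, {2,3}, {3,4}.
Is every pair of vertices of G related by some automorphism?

Automorphisms preserve degree, but G has vertices of degree 1 and vertices of degree 2; no automorphism maps one to the other, so G is not vertex-transitive.

No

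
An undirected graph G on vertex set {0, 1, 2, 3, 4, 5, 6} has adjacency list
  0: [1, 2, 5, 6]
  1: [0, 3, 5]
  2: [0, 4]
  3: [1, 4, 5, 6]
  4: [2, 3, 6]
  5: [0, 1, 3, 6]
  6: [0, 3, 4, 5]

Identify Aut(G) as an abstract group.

the trivial group

The degree sequence is [4, 3, 2, 4, 3, 4, 4]. Checking the degree-preserving permutations of the vertex set shows that none except the identity preserves every edge, so Aut(G) is trivial.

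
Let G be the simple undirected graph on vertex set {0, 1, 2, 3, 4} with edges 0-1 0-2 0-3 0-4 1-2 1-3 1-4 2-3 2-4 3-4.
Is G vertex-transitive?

Yes

Every vertex has degree 4, so G is the complete graph K_5. Every bijection on the vertex set is an automorphism of K_5; hence Aut(K_5) ≅ S_5, order 120. This group acts transitively on the 5 vertices.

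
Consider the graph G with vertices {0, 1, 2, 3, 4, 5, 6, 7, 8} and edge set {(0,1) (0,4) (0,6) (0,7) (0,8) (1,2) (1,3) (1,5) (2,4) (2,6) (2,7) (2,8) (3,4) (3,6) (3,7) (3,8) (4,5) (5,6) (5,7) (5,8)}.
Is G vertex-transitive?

No

Automorphisms preserve degree, but G has vertices of degree 4 and vertices of degree 5; no automorphism maps one to the other, so G is not vertex-transitive.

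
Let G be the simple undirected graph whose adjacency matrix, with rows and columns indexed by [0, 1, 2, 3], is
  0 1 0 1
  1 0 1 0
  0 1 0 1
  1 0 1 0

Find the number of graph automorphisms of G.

8

G is 2-regular and connected on 4 vertices, i.e. the cycle C_4. C_4 has 4 rotations and 4 reflections, so Aut(C_4) ≅ D_4 of order 8.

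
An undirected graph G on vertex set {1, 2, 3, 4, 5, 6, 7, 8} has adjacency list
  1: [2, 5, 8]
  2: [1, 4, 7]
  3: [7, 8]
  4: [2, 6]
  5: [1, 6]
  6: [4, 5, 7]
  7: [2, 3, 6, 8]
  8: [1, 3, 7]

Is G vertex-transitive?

Vertex 7 is the only vertex of degree 4, so every automorphism fixes it; G is not vertex-transitive.

No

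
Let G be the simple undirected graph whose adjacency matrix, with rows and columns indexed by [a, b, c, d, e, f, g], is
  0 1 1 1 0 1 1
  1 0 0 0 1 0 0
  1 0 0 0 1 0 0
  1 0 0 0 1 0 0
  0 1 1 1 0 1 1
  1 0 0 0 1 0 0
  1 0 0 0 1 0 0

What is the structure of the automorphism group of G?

S_5 × S_2

The vertices split by degree into {a, e} (degree 5) and {b, c, d, f, g} (degree 2); every edge runs between the two parts, so G is the complete bipartite graph K_{2,5}. The parts have unequal sizes, so no automorphism swaps them; each part is permuted independently, giving S_5 × S_2 of order 5!·2! = 240.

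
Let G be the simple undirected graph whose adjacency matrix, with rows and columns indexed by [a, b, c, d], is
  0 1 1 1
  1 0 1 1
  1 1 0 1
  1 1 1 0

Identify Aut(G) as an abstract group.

the symmetric group on 4 letters

All 4 vertices are pairwise adjacent: G = K_4. Any permutation of the 4 vertices preserves K_4, so Aut(K_4) = S_4 of order 4! = 24.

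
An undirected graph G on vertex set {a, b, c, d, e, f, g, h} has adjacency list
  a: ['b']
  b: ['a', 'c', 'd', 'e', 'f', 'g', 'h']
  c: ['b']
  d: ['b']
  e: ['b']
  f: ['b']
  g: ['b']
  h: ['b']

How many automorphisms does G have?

5040

Vertex b has degree 7 and every other vertex has degree 1, so G is the star K_{1,7} with centre b. The 7 leaves are pairwise interchangeable while the centre is fixed, giving Aut(G) = S_7.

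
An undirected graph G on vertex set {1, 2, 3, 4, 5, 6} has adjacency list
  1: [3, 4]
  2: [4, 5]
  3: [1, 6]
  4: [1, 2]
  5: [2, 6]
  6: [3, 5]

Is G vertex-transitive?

Yes

Every vertex has degree 2 and the graph is connected, so G is the 6-cycle C_6. The automorphisms of the 6-cycle are exactly the symmetries of a regular 6-gon: the dihedral group D_6, |D_6| = 12. Under this action every vertex can be carried to every other, so G is vertex-transitive.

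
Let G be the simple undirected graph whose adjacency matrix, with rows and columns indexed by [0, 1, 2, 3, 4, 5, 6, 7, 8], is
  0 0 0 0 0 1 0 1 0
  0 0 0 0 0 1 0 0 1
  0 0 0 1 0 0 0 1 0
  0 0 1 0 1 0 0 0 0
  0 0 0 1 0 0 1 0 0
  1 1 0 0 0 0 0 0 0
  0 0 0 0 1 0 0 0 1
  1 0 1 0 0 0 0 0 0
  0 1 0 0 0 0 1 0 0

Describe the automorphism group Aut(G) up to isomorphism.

Every vertex has degree 2 and the graph is connected, so G is the 9-cycle C_9. The automorphisms of the 9-cycle are exactly the symmetries of a regular 9-gon: the dihedral group D_9, |D_9| = 18.

D_9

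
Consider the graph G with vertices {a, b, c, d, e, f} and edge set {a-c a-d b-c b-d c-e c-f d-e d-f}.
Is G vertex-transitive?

No

Automorphisms preserve degree, but G has vertices of degree 2 and vertices of degree 4; no automorphism maps one to the other, so G is not vertex-transitive.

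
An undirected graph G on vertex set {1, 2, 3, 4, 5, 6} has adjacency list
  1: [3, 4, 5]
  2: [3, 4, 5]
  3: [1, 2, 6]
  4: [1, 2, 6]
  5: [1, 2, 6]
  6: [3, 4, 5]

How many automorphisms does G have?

72

G is 3-regular and bipartite with parts {3, 4, 5} and {1, 2, 6} (each part is independent and every cross-pair is an edge), so G = K_{3,3}. Each part can be permuted independently (S_3 × S_3) and the two equal-size parts can also be swapped, giving (S_3 × S_3) ⋊ Z_2 of order 2·(3!)² = 72.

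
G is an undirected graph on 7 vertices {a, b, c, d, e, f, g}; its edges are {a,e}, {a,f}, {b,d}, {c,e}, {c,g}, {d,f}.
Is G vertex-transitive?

No

Automorphisms preserve degree, but G has vertices of degree 1 and vertices of degree 2; no automorphism maps one to the other, so G is not vertex-transitive.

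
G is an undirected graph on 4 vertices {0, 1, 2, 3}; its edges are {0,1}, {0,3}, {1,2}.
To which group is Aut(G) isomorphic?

Z_2

The degree sequence is [2, 2, 1, 1]; the two degree-1 vertices 2 and 3 are the ends of a path, so G = P_4. A path has exactly one nontrivial symmetry — reversal — giving Aut(G) of order 2.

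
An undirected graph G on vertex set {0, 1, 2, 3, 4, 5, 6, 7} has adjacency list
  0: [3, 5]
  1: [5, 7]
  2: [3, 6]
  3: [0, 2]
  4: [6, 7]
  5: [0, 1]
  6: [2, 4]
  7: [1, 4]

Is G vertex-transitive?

Yes

G is 2-regular and connected on 8 vertices, i.e. the cycle C_8. The automorphisms of the 8-cycle are exactly the symmetries of a regular 8-gon: the dihedral group D_8, |D_8| = 16. Under this action every vertex can be carried to every other, so G is vertex-transitive.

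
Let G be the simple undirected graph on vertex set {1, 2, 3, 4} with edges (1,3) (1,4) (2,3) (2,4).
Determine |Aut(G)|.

G is 2-regular and connected on 4 vertices, i.e. the cycle C_4. The automorphisms of the 4-cycle are exactly the symmetries of a regular 4-gon: the dihedral group D_4, |D_4| = 8.

8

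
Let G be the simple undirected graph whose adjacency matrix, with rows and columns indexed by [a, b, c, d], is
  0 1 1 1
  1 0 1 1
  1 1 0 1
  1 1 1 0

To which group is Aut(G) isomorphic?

Every vertex has degree 3, so G is the complete graph K_4. Any permutation of the 4 vertices preserves K_4, so Aut(K_4) = S_4 of order 4! = 24.

the symmetric group on 4 letters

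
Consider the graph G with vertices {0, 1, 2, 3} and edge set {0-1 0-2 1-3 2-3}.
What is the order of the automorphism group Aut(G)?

8

Every vertex has degree 2 and the graph is connected, so G is the 4-cycle C_4. The automorphisms of the 4-cycle are exactly the symmetries of a regular 4-gon: the dihedral group D_4, |D_4| = 8.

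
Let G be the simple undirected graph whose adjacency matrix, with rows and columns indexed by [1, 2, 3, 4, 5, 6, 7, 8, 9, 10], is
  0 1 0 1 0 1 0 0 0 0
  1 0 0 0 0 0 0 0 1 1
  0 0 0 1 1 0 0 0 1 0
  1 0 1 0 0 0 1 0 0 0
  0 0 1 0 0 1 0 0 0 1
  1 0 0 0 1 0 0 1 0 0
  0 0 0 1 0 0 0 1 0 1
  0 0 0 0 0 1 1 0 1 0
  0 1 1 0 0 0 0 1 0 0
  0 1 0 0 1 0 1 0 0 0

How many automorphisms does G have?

G is 3-regular on 10 vertices with no triangles and no 4-cycles (girth 5): this is the Petersen graph. It is a classical fact that the Petersen graph has automorphism group S_5 (order 120), arising from its description as the Kneser graph K(5,2).

120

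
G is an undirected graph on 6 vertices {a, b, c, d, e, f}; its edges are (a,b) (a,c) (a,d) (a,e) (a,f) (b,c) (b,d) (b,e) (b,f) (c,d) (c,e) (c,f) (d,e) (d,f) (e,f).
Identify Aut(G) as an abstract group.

S_6

All 6 vertices are pairwise adjacent: G = K_6. Every bijection on the vertex set is an automorphism of K_6; hence Aut(K_6) ≅ S_6, order 720.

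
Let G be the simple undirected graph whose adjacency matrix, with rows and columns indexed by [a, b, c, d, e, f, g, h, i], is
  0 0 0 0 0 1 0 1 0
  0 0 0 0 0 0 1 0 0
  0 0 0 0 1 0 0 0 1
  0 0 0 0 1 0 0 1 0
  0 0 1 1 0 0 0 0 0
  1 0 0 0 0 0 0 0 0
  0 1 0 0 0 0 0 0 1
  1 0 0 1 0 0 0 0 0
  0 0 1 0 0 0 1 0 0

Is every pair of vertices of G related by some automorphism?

Automorphisms preserve degree, but G has vertices of degree 1 and vertices of degree 2; no automorphism maps one to the other, so G is not vertex-transitive.

No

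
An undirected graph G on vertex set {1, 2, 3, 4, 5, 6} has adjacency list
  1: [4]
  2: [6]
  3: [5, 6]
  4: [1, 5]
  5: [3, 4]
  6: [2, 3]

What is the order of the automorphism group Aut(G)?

The degree sequence is [1, 1, 2, 2, 2, 2]; the two degree-1 vertices 1 and 2 are the ends of a path, so G = P_6. A path has exactly one nontrivial symmetry — reversal — giving Aut(G) of order 2.

2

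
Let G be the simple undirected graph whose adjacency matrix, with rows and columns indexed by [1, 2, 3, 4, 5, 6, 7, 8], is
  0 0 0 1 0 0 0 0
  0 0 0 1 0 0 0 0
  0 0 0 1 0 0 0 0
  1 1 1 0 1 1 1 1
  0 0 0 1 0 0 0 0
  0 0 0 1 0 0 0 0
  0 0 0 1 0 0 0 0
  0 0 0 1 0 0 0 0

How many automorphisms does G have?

5040

Vertex 4 has degree 7 and every other vertex has degree 1, so G is the star K_{1,7} with centre 4. Any automorphism fixes the centre and permutes the 7 leaves freely, so Aut(G) ≅ S_7 of order 7! = 5040.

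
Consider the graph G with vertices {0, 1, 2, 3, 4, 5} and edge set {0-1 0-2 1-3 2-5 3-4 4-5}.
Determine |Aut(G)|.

Every vertex has degree 2 and the graph is connected, so G is the 6-cycle C_6. The automorphisms of the 6-cycle are exactly the symmetries of a regular 6-gon: the dihedral group D_6, |D_6| = 12.

12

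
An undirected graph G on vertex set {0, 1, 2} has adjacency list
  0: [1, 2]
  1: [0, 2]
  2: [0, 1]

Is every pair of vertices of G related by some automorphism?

All 3 vertices are pairwise adjacent: G = K_3. Every bijection on the vertex set is an automorphism of K_3; hence Aut(K_3) ≅ S_3, order 6. Under this action every vertex can be carried to every other, so G is vertex-transitive.

Yes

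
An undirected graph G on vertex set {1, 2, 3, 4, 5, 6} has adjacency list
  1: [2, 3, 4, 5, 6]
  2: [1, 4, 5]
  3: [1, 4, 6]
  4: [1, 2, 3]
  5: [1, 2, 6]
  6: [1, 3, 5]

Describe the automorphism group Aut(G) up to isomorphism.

Vertex 1 is the unique vertex of degree 5; the remaining 5 vertices each have degree 3 and induce a cycle, so G is the wheel on 6 vertices with hub 1. With the hub fixed, the remaining symmetry is that of the rim cycle C_5, giving the dihedral group D_5.

the dihedral group of order 10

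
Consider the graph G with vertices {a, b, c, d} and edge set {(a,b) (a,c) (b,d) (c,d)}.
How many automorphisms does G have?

8

G is 2-regular and connected on 4 vertices, i.e. the cycle C_4. C_4 has 4 rotations and 4 reflections, so Aut(C_4) ≅ D_4 of order 8.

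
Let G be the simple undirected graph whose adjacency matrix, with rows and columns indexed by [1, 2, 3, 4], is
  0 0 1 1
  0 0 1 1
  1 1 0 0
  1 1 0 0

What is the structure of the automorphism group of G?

G is 2-regular and bipartite on 2^2 = 4 vertices with girth 4; it is the hypercube graph Q_2. The symmetry group of the 2-cube is the hyperoctahedral group B_2 = Z_2 ≀ S_2, of order 2^2·2! = 8.

D_4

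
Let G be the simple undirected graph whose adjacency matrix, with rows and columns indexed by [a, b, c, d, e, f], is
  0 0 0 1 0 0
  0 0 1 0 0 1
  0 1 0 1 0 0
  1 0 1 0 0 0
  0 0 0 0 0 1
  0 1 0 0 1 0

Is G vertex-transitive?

Automorphisms preserve degree, but G has vertices of degree 1 and vertices of degree 2; no automorphism maps one to the other, so G is not vertex-transitive.

No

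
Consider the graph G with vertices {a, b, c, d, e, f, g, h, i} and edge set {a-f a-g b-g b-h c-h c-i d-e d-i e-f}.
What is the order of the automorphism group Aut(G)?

G is 2-regular and connected on 9 vertices, i.e. the cycle C_9. C_9 has 9 rotations and 9 reflections, so Aut(C_9) ≅ D_9 of order 18.

18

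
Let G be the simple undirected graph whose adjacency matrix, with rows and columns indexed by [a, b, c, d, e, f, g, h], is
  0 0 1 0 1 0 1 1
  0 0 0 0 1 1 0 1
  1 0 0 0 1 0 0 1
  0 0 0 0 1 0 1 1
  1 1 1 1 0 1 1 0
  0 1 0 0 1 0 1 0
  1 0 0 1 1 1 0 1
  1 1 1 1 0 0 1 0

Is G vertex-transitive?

Vertex a is the only vertex of degree 4, so every automorphism fixes it; G is not vertex-transitive.

No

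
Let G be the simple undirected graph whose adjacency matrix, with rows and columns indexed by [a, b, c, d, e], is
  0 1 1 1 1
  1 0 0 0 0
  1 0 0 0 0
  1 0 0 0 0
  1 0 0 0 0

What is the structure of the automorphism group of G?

Vertex a has degree 4 and every other vertex has degree 1, so G is the star K_{1,4} with centre a. The 4 leaves are pairwise interchangeable while the centre is fixed, giving Aut(G) = S_4.

the symmetric group on 4 letters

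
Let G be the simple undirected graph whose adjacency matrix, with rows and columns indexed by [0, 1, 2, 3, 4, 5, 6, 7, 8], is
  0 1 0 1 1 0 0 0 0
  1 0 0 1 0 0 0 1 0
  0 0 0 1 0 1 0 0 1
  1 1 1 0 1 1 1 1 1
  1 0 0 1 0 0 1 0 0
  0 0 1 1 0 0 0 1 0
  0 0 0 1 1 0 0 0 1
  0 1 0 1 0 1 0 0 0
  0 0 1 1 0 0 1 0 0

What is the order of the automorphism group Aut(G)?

Vertex 3 is the unique vertex of degree 8; the remaining 8 vertices each have degree 3 and induce a cycle, so G is the wheel on 9 vertices with hub 3. With the hub fixed, the remaining symmetry is that of the rim cycle C_8, giving the dihedral group D_8.

16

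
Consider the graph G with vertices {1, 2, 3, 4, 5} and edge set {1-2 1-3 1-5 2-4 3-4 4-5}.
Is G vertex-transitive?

No

Automorphisms preserve degree, but G has vertices of degree 2 and vertices of degree 3; no automorphism maps one to the other, so G is not vertex-transitive.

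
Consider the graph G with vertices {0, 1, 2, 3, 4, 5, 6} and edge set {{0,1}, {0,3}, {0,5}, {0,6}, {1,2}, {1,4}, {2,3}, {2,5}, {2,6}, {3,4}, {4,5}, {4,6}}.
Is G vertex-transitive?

No

Automorphisms preserve degree, but G has vertices of degree 3 and vertices of degree 4; no automorphism maps one to the other, so G is not vertex-transitive.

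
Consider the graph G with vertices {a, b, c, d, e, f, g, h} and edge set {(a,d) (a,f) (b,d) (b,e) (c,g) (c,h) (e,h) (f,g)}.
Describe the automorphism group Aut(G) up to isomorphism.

D_8

Every vertex has degree 2 and the graph is connected, so G is the 8-cycle C_8. C_8 has 8 rotations and 8 reflections, so Aut(C_8) ≅ D_8 of order 16.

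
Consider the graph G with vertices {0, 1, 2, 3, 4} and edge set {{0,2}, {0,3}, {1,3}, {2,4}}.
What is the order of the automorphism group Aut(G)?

The degree sequence is [2, 1, 2, 2, 1]; the two degree-1 vertices 1 and 4 are the ends of a path, so G = P_5. The only nontrivial automorphism of a path is the end-to-end reflection, so Aut(G) ≅ Z_2.

2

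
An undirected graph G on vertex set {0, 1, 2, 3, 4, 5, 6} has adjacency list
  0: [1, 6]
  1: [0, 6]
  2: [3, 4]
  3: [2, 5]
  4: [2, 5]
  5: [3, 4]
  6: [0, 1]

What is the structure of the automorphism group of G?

G has two connected components, {2, 3, 4, 5} and {0, 1, 6}; each is 2-regular, so G = C_4 ⊔ C_3. No automorphism exchanges components of different sizes, hence Aut(G) is the direct product D_3 × D_4, order 48.

D_3 × D_4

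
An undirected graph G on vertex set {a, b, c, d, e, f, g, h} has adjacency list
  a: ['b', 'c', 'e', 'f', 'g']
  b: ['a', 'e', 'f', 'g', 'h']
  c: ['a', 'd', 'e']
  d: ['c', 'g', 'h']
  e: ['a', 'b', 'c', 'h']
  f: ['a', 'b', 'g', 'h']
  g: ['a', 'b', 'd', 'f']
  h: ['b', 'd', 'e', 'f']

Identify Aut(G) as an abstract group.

The degree sequence is [5, 5, 3, 3, 4, 4, 4, 4]. Checking the degree-preserving permutations of the vertex set shows that none except the identity preserves every edge, so Aut(G) is trivial.

{e}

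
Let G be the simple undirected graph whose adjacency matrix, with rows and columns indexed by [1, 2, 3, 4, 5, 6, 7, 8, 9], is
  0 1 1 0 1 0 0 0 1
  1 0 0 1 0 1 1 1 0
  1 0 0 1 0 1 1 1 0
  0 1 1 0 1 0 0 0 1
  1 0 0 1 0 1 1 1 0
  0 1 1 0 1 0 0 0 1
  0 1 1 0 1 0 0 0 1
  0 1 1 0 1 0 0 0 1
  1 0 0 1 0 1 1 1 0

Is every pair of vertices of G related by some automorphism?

No

Automorphisms preserve degree, but G has vertices of degree 4 and vertices of degree 5; no automorphism maps one to the other, so G is not vertex-transitive.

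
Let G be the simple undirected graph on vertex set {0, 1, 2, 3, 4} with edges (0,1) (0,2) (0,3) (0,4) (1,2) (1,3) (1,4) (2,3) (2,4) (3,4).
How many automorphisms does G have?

120

All 5 vertices are pairwise adjacent: G = K_5. Every bijection on the vertex set is an automorphism of K_5; hence Aut(K_5) ≅ S_5, order 120.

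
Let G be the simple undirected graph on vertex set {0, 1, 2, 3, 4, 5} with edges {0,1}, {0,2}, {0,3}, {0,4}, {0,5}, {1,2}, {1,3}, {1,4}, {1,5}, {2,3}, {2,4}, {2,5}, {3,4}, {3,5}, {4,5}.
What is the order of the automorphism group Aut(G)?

Every vertex has degree 5, so G is the complete graph K_6. Any permutation of the 6 vertices preserves K_6, so Aut(K_6) = S_6 of order 6! = 720.

720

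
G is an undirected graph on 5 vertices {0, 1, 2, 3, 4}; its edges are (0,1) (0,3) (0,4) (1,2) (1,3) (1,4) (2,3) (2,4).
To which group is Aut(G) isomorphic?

Vertex 1 is the unique vertex of degree 4; the remaining 4 vertices each have degree 3 and induce a cycle, so G is the wheel on 5 vertices with hub 1. With the hub fixed, the remaining symmetry is that of the rim cycle C_4, giving the dihedral group D_4.

D_4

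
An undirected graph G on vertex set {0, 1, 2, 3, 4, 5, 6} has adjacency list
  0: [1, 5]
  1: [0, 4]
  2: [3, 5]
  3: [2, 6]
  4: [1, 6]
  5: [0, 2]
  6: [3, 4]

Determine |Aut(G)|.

Every vertex has degree 2 and the graph is connected, so G is the 7-cycle C_7. The automorphisms of the 7-cycle are exactly the symmetries of a regular 7-gon: the dihedral group D_7, |D_7| = 14.

14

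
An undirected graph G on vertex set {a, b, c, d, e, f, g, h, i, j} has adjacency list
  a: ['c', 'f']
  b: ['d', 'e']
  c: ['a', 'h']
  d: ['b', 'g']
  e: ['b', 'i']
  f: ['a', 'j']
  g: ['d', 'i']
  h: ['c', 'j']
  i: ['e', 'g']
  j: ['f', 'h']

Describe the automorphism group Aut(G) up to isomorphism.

D_5 ≀ Z_2

G has two connected components, {a, c, f, h, j} and {b, d, e, g, i}; each is 2-regular, so G = C_5 ⊔ C_5. Aut of a disjoint union of two copies of C_5 is the wreath product D_5 ≀ Z_2, of order 2·10² = 200.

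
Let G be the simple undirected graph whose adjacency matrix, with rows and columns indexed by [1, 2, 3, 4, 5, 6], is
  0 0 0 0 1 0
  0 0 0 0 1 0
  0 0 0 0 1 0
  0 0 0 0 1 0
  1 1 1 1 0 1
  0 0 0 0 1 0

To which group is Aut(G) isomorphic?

Vertex 5 has degree 5 and every other vertex has degree 1, so G is the star K_{1,5} with centre 5. Any automorphism fixes the centre and permutes the 5 leaves freely, so Aut(G) ≅ S_5 of order 5! = 120.

S_5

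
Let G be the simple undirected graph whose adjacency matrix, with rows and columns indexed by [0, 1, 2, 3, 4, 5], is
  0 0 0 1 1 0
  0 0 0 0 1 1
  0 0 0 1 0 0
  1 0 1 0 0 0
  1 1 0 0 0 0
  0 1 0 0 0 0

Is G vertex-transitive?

Automorphisms preserve degree, but G has vertices of degree 1 and vertices of degree 2; no automorphism maps one to the other, so G is not vertex-transitive.

No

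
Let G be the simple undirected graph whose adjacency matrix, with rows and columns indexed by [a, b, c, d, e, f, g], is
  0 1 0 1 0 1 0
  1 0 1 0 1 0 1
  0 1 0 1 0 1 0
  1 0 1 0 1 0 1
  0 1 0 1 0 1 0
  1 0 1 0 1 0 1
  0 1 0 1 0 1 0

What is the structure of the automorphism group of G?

The vertices split by degree into {b, d, f} (degree 4) and {a, c, e, g} (degree 3); every edge runs between the two parts, so G is the complete bipartite graph K_{3,4}. Automorphisms preserve the bipartition setwise (since the parts differ in size) and act as S_3 × S_4 within it; |Aut| = 144.

S_3 × S_4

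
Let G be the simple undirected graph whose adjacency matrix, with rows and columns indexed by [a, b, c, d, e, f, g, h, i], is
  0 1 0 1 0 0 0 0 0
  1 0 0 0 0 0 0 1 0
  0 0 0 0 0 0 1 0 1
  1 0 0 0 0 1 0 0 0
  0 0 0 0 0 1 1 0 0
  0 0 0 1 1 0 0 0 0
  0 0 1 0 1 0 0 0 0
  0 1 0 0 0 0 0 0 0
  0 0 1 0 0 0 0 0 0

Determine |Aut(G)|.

The degree sequence is [2, 2, 2, 2, 2, 2, 2, 1, 1]; the two degree-1 vertices h and i are the ends of a path, so G = P_9. The only nontrivial automorphism of a path is the end-to-end reflection, so Aut(G) ≅ Z_2.

2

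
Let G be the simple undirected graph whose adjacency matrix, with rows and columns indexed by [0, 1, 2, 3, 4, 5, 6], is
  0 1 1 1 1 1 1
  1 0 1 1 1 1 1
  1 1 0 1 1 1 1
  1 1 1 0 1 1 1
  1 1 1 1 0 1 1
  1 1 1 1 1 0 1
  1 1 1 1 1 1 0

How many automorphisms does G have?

5040

All 7 vertices are pairwise adjacent: G = K_7. Every bijection on the vertex set is an automorphism of K_7; hence Aut(K_7) ≅ S_7, order 5040.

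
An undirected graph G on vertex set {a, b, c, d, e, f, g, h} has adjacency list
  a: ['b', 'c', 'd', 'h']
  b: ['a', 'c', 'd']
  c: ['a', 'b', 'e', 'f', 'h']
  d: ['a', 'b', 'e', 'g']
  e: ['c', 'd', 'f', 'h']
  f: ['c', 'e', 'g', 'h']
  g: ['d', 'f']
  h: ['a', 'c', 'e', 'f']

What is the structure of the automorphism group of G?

The degree sequence is [4, 3, 5, 4, 4, 4, 2, 4]. Checking the degree-preserving permutations of the vertex set shows that none except the identity preserves every edge, so Aut(G) is trivial.

{e}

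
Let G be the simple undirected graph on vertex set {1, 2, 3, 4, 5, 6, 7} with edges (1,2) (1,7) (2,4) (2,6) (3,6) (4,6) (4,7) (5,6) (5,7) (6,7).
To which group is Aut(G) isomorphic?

Degrees alone do not determine every vertex (e.g. 1 and 5 both have degree 2), but their neighbour-degree multisets differ: N(1) has degrees [3, 4] while N(5) has degrees [4, 5]. Repeating this refinement separates all vertices, so the only automorphism is the identity.

{e}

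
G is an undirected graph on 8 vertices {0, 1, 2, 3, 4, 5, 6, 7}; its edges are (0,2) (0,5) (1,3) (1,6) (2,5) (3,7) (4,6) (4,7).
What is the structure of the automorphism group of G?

G has two connected components, {1, 3, 4, 6, 7} and {0, 2, 5}; each is 2-regular, so G = C_5 ⊔ C_3. No automorphism exchanges components of different sizes, hence Aut(G) is the direct product D_5 × D_3, order 60.

D_5 × D_3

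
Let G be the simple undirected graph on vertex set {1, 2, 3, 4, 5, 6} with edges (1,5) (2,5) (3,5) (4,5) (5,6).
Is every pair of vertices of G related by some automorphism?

Vertex 5 is the only vertex of degree 5, so every automorphism fixes it; G is not vertex-transitive.

No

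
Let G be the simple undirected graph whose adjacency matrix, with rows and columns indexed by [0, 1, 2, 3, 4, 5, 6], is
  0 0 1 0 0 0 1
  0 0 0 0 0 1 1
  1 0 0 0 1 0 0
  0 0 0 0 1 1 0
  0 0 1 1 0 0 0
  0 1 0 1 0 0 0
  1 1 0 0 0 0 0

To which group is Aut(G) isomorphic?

Every vertex has degree 2 and the graph is connected, so G is the 7-cycle C_7. C_7 has 7 rotations and 7 reflections, so Aut(C_7) ≅ D_7 of order 14.

D_7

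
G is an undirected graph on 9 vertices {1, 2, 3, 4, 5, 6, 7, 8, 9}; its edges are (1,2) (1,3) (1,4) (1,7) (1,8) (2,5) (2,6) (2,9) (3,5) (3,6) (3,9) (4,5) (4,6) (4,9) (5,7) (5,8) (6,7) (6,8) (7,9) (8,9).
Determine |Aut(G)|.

The vertices split by degree into {1, 5, 6, 9} (degree 5) and {2, 3, 4, 7, 8} (degree 4); every edge runs between the two parts, so G is the complete bipartite graph K_{4,5}. The parts have unequal sizes, so no automorphism swaps them; each part is permuted independently, giving S_5 × S_4 of order 5!·4! = 2880.

2880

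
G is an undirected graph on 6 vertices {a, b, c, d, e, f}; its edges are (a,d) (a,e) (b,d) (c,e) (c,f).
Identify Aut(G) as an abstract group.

the cyclic group of order 2

The degree sequence is [2, 1, 2, 2, 2, 1]; the two degree-1 vertices b and f are the ends of a path, so G = P_6. A path has exactly one nontrivial symmetry — reversal — giving Aut(G) of order 2.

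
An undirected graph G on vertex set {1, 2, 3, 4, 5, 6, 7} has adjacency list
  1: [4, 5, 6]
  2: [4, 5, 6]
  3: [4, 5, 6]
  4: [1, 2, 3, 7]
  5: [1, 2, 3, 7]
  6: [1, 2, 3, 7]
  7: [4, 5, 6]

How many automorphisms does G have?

The vertices split by degree into {4, 5, 6} (degree 4) and {1, 2, 3, 7} (degree 3); every edge runs between the two parts, so G is the complete bipartite graph K_{3,4}. The parts have unequal sizes, so no automorphism swaps them; each part is permuted independently, giving S_3 × S_4 of order 3!·4! = 144.

144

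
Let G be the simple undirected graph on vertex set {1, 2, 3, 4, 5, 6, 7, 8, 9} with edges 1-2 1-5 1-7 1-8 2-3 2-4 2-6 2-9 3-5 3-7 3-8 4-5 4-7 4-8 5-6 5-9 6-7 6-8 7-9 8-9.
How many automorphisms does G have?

2880

The vertices split by degree into {2, 5, 7, 8} (degree 5) and {1, 3, 4, 6, 9} (degree 4); every edge runs between the two parts, so G is the complete bipartite graph K_{4,5}. Automorphisms preserve the bipartition setwise (since the parts differ in size) and act as S_5 × S_4 within it; |Aut| = 2880.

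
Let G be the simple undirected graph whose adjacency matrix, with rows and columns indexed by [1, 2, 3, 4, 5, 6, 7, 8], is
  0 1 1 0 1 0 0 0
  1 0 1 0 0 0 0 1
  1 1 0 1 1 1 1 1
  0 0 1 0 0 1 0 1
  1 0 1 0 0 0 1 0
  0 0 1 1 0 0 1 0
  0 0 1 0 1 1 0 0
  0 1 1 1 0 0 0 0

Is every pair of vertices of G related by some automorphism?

No

Vertex 3 is the only vertex of degree 7, so every automorphism fixes it; G is not vertex-transitive.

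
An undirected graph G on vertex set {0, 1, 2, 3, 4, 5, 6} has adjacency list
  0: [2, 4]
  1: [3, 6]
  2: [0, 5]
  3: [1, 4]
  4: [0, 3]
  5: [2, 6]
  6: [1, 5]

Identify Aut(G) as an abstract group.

Every vertex has degree 2 and the graph is connected, so G is the 7-cycle C_7. The automorphisms of the 7-cycle are exactly the symmetries of a regular 7-gon: the dihedral group D_7, |D_7| = 14.

D_7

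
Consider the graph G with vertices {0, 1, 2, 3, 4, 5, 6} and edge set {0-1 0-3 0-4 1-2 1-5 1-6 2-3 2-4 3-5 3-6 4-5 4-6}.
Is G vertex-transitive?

Automorphisms preserve degree, but G has vertices of degree 3 and vertices of degree 4; no automorphism maps one to the other, so G is not vertex-transitive.

No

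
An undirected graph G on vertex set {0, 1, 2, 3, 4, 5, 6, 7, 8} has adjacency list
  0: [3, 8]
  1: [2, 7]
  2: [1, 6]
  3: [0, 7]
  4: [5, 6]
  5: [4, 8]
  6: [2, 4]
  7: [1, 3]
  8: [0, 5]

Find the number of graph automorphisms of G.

G is 2-regular and connected on 9 vertices, i.e. the cycle C_9. C_9 has 9 rotations and 9 reflections, so Aut(C_9) ≅ D_9 of order 18.

18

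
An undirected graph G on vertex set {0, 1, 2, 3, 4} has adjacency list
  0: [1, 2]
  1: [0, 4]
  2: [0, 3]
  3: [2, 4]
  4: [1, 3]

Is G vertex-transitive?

G is 2-regular and connected on 5 vertices, i.e. the cycle C_5. The automorphisms of the 5-cycle are exactly the symmetries of a regular 5-gon: the dihedral group D_5, |D_5| = 10. This group acts transitively on the 5 vertices.

Yes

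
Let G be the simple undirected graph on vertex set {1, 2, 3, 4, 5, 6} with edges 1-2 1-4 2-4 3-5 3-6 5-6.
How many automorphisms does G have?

G has two connected components, {1, 2, 4} and {3, 5, 6}; each is 2-regular, so G = C_3 ⊔ C_3. With two isomorphic components, Aut(G) = Aut(C_3) ≀ S_2 = (D_3 × D_3) ⋊ Z_2: permute each cycle by D_3, then optionally swap the two cycles. Order 2·(2·3)² = 72.

72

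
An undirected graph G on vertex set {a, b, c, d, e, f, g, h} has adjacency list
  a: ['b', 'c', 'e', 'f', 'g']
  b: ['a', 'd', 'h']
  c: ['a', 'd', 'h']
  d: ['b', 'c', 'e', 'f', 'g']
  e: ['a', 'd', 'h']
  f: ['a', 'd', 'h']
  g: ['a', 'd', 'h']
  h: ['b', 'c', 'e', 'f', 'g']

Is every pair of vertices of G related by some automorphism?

No

Automorphisms preserve degree, but G has vertices of degree 3 and vertices of degree 5; no automorphism maps one to the other, so G is not vertex-transitive.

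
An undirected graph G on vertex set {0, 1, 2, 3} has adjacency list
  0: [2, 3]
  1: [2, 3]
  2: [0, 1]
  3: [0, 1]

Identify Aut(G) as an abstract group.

Z_2^2 ⋊ S_2

G is 2-regular and bipartite on 2^2 = 4 vertices with girth 4; it is the hypercube graph Q_2. The symmetry group of the 2-cube is the hyperoctahedral group B_2 = Z_2 ≀ S_2, of order 2^2·2! = 8.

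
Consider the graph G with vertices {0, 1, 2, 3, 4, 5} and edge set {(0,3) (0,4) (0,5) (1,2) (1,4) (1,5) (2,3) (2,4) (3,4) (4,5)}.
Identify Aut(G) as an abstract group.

the dihedral group of order 10

Vertex 4 is the unique vertex of degree 5; the remaining 5 vertices each have degree 3 and induce a cycle, so G is the wheel on 6 vertices with hub 4. With the hub fixed, the remaining symmetry is that of the rim cycle C_5, giving the dihedral group D_5.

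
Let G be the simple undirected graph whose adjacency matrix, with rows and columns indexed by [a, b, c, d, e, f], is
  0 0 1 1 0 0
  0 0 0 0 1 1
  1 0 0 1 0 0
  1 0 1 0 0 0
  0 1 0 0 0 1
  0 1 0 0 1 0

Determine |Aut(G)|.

72

G has two connected components, {a, c, d} and {b, e, f}; each is 2-regular, so G = C_3 ⊔ C_3. Aut of a disjoint union of two copies of C_3 is the wreath product D_3 ≀ Z_2, of order 2·6² = 72.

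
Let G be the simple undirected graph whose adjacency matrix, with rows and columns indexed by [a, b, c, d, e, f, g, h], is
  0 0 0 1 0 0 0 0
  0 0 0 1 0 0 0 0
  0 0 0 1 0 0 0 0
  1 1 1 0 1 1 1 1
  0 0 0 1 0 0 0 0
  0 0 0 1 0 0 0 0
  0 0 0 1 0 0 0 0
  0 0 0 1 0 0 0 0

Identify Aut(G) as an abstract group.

the symmetric group on 7 letters

Vertex d has degree 7 and every other vertex has degree 1, so G is the star K_{1,7} with centre d. The 7 leaves are pairwise interchangeable while the centre is fixed, giving Aut(G) = S_7.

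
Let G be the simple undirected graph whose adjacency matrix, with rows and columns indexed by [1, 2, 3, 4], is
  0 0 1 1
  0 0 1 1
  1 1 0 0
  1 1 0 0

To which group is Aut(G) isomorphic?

G is 2-regular and bipartite on 2^2 = 4 vertices with girth 4; it is the hypercube graph Q_2. The symmetry group of the 2-cube is the hyperoctahedral group B_2 = Z_2 ≀ S_2, of order 2^2·2! = 8.

the dihedral group of order 8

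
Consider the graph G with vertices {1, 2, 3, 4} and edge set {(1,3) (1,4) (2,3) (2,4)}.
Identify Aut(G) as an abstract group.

G is 2-regular and bipartite with parts {3, 4} and {1, 2} (each part is independent and every cross-pair is an edge), so G = K_{2,2}. Aut(K_{2,2}) is the wreath product S_2 ≀ Z_2: permute within each part, then optionally swap the parts; |Aut| = 2·(2!)² = 8.

S_2 ≀ Z_2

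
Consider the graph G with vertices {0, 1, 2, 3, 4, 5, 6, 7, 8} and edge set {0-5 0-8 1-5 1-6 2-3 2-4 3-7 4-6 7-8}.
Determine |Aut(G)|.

18

Every vertex has degree 2 and the graph is connected, so G is the 9-cycle C_9. C_9 has 9 rotations and 9 reflections, so Aut(C_9) ≅ D_9 of order 18.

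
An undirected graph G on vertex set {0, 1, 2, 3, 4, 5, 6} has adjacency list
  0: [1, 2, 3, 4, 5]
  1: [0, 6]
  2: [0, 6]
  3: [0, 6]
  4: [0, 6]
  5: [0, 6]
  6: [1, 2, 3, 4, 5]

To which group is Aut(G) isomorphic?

The vertices split by degree into {0, 6} (degree 5) and {1, 2, 3, 4, 5} (degree 2); every edge runs between the two parts, so G is the complete bipartite graph K_{2,5}. Automorphisms preserve the bipartition setwise (since the parts differ in size) and act as S_5 × S_2 within it; |Aut| = 240.

S_5 × S_2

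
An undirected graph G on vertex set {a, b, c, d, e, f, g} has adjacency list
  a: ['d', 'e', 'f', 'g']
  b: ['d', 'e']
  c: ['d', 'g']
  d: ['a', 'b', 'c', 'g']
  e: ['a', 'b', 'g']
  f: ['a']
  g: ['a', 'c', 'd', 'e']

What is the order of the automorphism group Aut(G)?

Degrees alone do not determine every vertex (e.g. a and d both have degree 4), but their neighbour-degree multisets differ: N(a) has degrees [1, 3, 4, 4] while N(d) has degrees [2, 2, 4, 4]. Repeating this refinement separates all vertices, so the only automorphism is the identity.

1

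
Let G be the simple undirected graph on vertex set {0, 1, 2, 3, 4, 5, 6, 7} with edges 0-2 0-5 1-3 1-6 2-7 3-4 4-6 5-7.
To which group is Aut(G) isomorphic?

(D_4 × D_4) ⋊ Z_2

G has two connected components, {1, 3, 4, 6} and {0, 2, 5, 7}; each is 2-regular, so G = C_4 ⊔ C_4. Aut of a disjoint union of two copies of C_4 is the wreath product D_4 ≀ Z_2, of order 2·8² = 128.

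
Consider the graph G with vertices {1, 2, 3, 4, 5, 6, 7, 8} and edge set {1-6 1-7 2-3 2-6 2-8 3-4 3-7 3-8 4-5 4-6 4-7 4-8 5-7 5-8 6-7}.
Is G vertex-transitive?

No

Vertex 1 is the only vertex of degree 2, so every automorphism fixes it; G is not vertex-transitive.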